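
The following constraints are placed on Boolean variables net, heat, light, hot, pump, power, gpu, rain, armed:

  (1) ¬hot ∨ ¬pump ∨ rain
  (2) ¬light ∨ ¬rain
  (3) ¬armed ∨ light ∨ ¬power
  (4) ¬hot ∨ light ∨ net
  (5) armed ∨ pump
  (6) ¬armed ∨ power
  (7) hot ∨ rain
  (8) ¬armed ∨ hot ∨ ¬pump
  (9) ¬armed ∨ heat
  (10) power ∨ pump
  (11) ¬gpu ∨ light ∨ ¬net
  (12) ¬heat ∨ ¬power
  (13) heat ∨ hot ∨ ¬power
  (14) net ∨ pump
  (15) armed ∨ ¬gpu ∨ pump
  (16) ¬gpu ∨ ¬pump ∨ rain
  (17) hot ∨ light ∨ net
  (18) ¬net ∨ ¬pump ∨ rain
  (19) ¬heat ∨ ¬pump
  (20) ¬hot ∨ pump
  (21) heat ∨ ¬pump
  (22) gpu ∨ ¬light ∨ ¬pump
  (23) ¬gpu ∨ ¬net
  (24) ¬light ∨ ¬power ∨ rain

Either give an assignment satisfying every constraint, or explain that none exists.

Case heat = True:
  (¬heat ∨ ¬power) forces power = False.
  (¬armed ∨ power) forces armed = False.
  (armed ∨ pump) forces pump = True.
  Clause (¬heat ∨ ¬pump) is falsified — contradiction.
Case heat = False:
  (¬armed ∨ heat) forces armed = False.
  (armed ∨ pump) forces pump = True.
  Clause (heat ∨ ¬pump) is falsified — contradiction.
Both cases fail, so the formula is unsatisfiable.

No satisfying assignment exists.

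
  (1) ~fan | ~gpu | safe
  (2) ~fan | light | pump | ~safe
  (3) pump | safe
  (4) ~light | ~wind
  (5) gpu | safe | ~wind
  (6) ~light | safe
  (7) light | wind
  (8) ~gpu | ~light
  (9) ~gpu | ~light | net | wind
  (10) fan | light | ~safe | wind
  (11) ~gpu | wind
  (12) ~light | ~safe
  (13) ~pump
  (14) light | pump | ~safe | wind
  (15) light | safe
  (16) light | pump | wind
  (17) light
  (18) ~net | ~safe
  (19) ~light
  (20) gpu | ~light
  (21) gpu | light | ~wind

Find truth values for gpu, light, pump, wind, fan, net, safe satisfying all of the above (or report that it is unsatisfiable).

Unsatisfiable

Case light = True:
  Clause (~light) is falsified — contradiction.
Case light = False:
  Clause (light) is falsified — contradiction.
Both cases fail, so the formula is unsatisfiable.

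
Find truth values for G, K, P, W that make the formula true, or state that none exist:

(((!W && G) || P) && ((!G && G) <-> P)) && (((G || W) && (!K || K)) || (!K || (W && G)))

G = True; K = False; P = False; W = False

  ((!W && G) || P) && ((!G && G) <-> P) = True
    (!W && G) || P = True
      !W && G = True
        !W = True
    (!G && G) <-> P = True
      !G && G = False
        !G = False
  ((G || W) && (!K || K)) || (!K || (W && G)) = True
    (G || W) && (!K || K) = True
      G || W = True
      !K || K = True
        !K = True
    !K || (W && G) = True
      !K = True
      W && G = False
Both conjuncts True, so the formula holds.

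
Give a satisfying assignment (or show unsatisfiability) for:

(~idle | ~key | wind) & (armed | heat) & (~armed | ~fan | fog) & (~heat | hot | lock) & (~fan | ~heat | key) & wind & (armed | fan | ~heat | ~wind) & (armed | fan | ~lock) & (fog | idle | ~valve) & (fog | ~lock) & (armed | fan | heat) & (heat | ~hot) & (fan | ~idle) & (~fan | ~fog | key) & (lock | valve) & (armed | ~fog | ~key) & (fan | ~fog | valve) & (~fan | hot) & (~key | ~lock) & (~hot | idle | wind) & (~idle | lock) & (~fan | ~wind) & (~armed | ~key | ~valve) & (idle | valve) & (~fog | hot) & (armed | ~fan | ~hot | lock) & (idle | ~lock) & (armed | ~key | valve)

Unit clause (wind) forces wind = True.
In (~fan | ~wind) only ~fan is left, so fan = False.
In (fan | ~idle) only ~idle is left, so idle = False.
In (idle | valve) only valve is left, so valve = True.
In (idle | ~lock) only ~lock is left, so lock = False.
In (fog | idle | ~valve) only fog is left, so fog = True.
In (~fog | hot) only hot is left, so hot = True.
In (heat | ~hot) only heat is left, so heat = True.
In (armed | fan | ~heat | ~wind) only armed is left, so armed = True.
In (~armed | ~key | ~valve) only ~key is left, so key = False.
All clauses satisfied.

fan: False; key: False; lock: False; wind: True; hot: True; valve: True; fog: True; heat: True; idle: False; armed: True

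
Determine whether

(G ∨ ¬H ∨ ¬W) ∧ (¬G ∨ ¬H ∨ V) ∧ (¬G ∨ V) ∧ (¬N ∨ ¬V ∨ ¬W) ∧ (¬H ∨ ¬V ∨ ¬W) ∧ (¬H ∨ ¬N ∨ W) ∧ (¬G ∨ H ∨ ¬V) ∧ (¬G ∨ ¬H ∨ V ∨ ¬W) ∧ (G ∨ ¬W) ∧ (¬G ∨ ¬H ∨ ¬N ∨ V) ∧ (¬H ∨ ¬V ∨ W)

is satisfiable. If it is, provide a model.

Set H = False.
Set N = True.
Try G = True:
  (¬G ∨ V) forces V = True.
  clause (¬G ∨ H ∨ ¬V) is falsified — backtrack.
So G = False.
  then (G ∨ ¬W) forces W = False.
Set V = False.
All clauses satisfied.

H = False, N = True, G = False, W = False, V = False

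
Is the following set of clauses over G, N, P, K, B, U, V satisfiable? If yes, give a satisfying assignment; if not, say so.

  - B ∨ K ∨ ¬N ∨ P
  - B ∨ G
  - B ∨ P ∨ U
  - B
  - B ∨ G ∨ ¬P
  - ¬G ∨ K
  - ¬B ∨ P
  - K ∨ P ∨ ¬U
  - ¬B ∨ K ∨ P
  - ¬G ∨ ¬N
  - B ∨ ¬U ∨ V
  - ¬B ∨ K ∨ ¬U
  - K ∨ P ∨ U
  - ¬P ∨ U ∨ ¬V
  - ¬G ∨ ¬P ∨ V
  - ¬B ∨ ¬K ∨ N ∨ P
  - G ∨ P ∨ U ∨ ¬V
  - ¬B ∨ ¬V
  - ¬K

G = False, N = True, P = True, K = False, B = True, U = False, V = False

Unit clause (B) forces B = True.
In (¬B ∨ P) only P is left, so P = True.
In (¬B ∨ ¬V) only ¬V is left, so V = False.
Unit clause (¬K) forces K = False.
In (¬G ∨ K) only ¬G is left, so G = False.
In (¬B ∨ K ∨ ¬U) only ¬U is left, so U = False.
Set N = True.
All clauses satisfied.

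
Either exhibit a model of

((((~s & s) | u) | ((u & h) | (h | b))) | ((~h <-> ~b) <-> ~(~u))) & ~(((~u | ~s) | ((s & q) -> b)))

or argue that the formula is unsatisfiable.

h: False; u: True; q: True; s: True; b: False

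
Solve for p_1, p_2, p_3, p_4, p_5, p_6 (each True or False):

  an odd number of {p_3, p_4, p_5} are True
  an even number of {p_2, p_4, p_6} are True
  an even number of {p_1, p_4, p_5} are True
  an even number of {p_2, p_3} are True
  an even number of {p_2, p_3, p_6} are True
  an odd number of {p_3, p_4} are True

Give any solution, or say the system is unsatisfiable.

Adding constraints 2, 5, 6 mod 2: every variable appears an even number of times on the left, so the left side is 0.
But the right sides sum to 1 (mod 2). 0 ≠ 1 — the system is inconsistent.

The formula is unsatisfiable.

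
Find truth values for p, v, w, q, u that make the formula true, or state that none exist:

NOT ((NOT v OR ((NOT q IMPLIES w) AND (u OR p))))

p = False, v = True, w = True, q = False, u = False

  NOT ((NOT v OR ((NOT q IMPLIES w) AND (u OR p)))) = True
    NOT v OR ((NOT q IMPLIES w) AND (u OR p)) = False
      NOT v = False
      (NOT q IMPLIES w) AND (u OR p) = False
        NOT q IMPLIES w = True
          NOT q = True
        u OR p = False
The formula evaluates to True.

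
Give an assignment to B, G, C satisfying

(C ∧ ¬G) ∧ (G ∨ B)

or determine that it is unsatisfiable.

B=T, G=F, C=T

  C ∧ ¬G = True
    ¬G = True
  G ∨ B = True
Both conjuncts True, so the formula holds.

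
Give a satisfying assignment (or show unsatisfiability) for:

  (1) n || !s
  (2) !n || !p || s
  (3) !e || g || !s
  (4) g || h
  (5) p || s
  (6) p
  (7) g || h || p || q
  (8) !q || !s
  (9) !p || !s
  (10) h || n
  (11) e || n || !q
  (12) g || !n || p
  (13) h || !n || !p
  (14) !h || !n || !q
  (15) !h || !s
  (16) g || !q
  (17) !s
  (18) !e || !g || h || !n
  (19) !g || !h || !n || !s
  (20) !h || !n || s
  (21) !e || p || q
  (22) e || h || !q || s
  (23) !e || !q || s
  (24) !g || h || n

Unit clause (p) forces p = True.
In (!p || !s) only !s is left, so s = False.
In (!n || !p || s) only !n is left, so n = False.
In (h || n) only h is left, so h = True.
Try q = True:
  (e || n || !q) forces e = True.
  clause (!e || !q || s) is falsified — backtrack.
So q = False.
Set g = True.
Set e = False.
All clauses satisfied.

p: True; s: False; n: False; q: False; g: True; e: False; h: True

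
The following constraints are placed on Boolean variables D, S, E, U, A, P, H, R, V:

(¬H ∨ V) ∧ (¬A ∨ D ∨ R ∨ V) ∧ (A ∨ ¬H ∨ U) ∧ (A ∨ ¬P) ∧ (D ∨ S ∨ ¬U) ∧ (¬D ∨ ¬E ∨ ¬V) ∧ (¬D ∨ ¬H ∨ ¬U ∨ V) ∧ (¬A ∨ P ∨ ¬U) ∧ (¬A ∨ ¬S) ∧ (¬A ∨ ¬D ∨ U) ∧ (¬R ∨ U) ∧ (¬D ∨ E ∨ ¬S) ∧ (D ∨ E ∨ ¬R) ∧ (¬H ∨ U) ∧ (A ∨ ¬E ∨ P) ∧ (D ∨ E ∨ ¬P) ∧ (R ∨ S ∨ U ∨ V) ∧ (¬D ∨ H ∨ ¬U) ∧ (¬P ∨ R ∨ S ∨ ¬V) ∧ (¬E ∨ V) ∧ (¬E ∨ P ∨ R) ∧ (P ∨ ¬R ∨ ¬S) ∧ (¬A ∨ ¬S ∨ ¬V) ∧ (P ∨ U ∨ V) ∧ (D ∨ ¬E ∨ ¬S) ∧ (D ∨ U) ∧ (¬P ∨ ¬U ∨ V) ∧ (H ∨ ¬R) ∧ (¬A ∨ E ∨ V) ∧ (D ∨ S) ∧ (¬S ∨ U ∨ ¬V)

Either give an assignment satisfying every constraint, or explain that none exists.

Set D = False.
  then (D ∨ U) forces U = True.
  then (D ∨ S) forces S = True.
  then (¬A ∨ ¬S) forces A = False.
  then (D ∨ ¬E ∨ ¬S) forces E = False.
  then (A ∨ ¬P) forces P = False.
  then (D ∨ E ∨ ¬R) forces R = False.
Set H = False.
Set V = False.
All clauses satisfied.

D = False, S = True, E = False, U = True, A = False, P = False, H = False, R = False, V = False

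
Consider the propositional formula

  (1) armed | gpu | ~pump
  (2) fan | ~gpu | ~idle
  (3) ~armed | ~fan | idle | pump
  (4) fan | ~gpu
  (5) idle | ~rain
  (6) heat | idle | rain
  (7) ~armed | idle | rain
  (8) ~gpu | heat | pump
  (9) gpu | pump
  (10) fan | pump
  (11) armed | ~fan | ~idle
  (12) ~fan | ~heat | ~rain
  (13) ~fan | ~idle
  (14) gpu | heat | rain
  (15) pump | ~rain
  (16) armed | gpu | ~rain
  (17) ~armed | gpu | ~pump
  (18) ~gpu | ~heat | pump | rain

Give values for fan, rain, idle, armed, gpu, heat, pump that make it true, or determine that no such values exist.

Try fan = False:
  (fan | ~gpu) forces gpu = False.
  (gpu | pump) forces pump = True.
  (armed | gpu | ~pump) forces armed = True.
  clause (~armed | gpu | ~pump) is falsified — backtrack.
So fan = True.
  then (~fan | ~idle) forces idle = False.
  then (idle | ~rain) forces rain = False.
  then (heat | idle | rain) forces heat = True.
  then (~armed | idle | rain) forces armed = False.
Set gpu = True.
  then (~gpu | ~heat | pump | rain) forces pump = True.
All clauses satisfied.

fan = True; rain = False; idle = False; armed = False; gpu = True; heat = True; pump = True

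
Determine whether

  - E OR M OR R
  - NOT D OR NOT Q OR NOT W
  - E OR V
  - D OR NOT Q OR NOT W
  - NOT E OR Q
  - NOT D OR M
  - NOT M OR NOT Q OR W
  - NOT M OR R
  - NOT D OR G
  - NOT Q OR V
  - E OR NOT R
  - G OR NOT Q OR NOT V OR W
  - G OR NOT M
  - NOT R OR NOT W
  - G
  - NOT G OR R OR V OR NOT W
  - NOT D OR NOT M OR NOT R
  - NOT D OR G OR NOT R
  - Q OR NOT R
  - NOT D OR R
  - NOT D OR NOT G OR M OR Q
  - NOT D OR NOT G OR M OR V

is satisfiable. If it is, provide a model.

M=F, E=T, G=T, R=F, D=F, V=T, Q=T, W=F

Unit clause (G) forces G = True.
Try M = True:
  (NOT M OR R) forces R = True.
  (E OR NOT R) forces E = True.
  (NOT E OR Q) forces Q = True.
  (NOT M OR NOT Q OR W) forces W = True.
  clause (NOT R OR NOT W) is falsified — backtrack.
So M = False.
  then (NOT D OR M) forces D = False.
Set E = True.
  then (NOT E OR Q) forces Q = True.
  then (NOT Q OR V) forces V = True.
  then (D OR NOT Q OR NOT W) forces W = False.
Set R = False.
All clauses satisfied.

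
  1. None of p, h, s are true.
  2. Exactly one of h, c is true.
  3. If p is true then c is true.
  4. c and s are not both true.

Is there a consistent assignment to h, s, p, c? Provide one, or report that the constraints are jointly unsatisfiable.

h: False; s: False; p: False; c: True

  (1) {p, h, s}: 0 true — none ✓
  (2) {h, c}: 1 true — exactly one ✓
  (3) p=F ⇒ c: vacuous ✓
  (4) c=T, s=F — not both ✓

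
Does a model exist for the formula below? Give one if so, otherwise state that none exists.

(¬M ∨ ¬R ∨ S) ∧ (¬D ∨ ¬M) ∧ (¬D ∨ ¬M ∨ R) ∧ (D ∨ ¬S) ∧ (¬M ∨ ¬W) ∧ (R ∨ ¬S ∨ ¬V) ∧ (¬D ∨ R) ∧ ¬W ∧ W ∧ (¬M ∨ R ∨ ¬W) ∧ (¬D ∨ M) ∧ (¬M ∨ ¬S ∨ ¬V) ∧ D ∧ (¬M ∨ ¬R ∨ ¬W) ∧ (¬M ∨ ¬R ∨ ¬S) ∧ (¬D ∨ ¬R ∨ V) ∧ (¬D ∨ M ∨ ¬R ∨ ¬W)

Case W = True:
  Clause (¬W) is falsified — contradiction.
Case W = False:
  Clause (W) is falsified — contradiction.
Both cases fail, so the formula is unsatisfiable.

The formula is unsatisfiable.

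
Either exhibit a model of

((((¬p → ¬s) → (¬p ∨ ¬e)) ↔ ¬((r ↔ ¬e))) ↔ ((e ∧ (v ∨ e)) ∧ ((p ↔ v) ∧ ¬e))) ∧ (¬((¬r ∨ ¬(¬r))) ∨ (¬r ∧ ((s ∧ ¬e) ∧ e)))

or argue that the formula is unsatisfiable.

UNSATISFIABLE

The conjunct ¬((¬r ∨ ¬(¬r))) ∨ (¬r ∧ ((s ∧ ¬e) ∧ e)) is unsatisfiable on its own:
  r=F, s=F, e=F: evaluates to False.
  r=F, s=F, e=T: evaluates to False.
  r=F, s=T, e=F: evaluates to False.
  r=F, s=T, e=T: evaluates to False.
  r=T, s=F, e=F: evaluates to False.
  r=T, s=F, e=T: evaluates to False.
  r=T, s=T, e=F: evaluates to False.
  r=T, s=T, e=T: evaluates to False.
So the whole conjunction is unsatisfiable.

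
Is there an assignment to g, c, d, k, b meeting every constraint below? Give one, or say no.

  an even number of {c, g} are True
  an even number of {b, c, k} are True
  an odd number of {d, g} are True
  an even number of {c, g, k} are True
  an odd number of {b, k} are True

g = True, c = True, d = False, k = False, b = True

{c, g}: 2 true → even ✓
{b, c, k}: 2 true → even ✓
{d, g}: 1 true → odd ✓
{c, g, k}: 2 true → even ✓
{b, k}: 1 true → odd ✓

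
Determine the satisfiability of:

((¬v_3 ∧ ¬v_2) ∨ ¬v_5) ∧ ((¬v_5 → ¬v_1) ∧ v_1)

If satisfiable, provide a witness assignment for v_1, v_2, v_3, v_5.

v_1=T, v_2=F, v_3=F, v_5=T

  (¬v_3 ∧ ¬v_2) ∨ ¬v_5 = True
    ¬v_3 ∧ ¬v_2 = True
      ¬v_3 = True
      ¬v_2 = True
    ¬v_5 = False
  (¬v_5 → ¬v_1) ∧ v_1 = True
    ¬v_5 → ¬v_1 = True
      ¬v_5 = False
      ¬v_1 = False
Both conjuncts True, so the formula holds.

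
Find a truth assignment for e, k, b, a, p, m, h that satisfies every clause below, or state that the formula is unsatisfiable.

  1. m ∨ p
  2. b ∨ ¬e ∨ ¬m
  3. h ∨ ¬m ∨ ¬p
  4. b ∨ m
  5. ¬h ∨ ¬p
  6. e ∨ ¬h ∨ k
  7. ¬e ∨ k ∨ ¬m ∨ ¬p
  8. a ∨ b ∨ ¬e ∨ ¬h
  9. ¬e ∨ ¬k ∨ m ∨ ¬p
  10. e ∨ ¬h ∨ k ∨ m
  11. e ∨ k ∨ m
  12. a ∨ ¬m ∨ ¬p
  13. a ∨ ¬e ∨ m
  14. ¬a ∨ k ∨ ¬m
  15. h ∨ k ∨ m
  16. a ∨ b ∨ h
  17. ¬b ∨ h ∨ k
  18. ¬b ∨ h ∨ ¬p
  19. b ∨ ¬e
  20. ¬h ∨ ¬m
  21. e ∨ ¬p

Set e = False.
  then (e ∨ ¬p) forces p = False.
  then (m ∨ p) forces m = True.
  then (¬h ∨ ¬m) forces h = False.
Try k = False:
  (¬a ∨ k ∨ ¬m) forces a = False.
  (a ∨ b ∨ h) forces b = True.
  clause (¬b ∨ h ∨ k) is falsified — backtrack.
So k = True.
Set b = True.
Set a = False.
All clauses satisfied.

e = False; k = True; b = True; a = False; p = False; m = True; h = False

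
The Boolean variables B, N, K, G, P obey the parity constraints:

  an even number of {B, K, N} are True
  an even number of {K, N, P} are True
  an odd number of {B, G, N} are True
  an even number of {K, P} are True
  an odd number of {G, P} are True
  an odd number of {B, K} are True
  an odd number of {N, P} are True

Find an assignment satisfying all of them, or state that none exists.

Unsatisfiable

Adding constraints 1, 2, 4, 6 mod 2: every variable appears an even number of times on the left, so the left side is 0.
But the right sides sum to 1 (mod 2). 0 ≠ 1 — the system is inconsistent.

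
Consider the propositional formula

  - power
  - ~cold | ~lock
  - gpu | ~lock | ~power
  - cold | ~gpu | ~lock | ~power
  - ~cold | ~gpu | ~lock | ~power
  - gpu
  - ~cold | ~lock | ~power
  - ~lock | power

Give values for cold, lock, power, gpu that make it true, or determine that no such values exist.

Unit clause (power) forces power = True.
Unit clause (gpu) forces gpu = True.
Set cold = False.
  then (cold | ~gpu | ~lock | ~power) forces lock = False.
Check each clause:
  (power): power holds.
  (~cold | ~lock): ~cold holds.
  (gpu | ~lock | ~power): gpu holds.
  (cold | ~gpu | ~lock | ~power): ~lock holds.
  (~cold | ~gpu | ~lock | ~power): ~cold holds.
  (gpu): gpu holds.
  (~cold | ~lock | ~power): ~cold holds.
  (~lock | power): ~lock holds.
All clauses satisfied.

cold=F; lock=F; power=T; gpu=T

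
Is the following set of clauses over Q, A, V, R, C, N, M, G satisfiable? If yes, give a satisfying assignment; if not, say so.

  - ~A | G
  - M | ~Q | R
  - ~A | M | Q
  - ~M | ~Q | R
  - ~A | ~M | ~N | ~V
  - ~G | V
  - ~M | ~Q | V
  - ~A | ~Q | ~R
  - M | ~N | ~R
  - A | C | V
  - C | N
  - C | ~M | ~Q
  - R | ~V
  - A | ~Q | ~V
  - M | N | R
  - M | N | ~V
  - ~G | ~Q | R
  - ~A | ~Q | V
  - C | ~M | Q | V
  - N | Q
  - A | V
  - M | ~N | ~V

Q=F, A=F, V=T, R=T, C=T, N=T, M=T, G=F

Set Q = False.
  then (N | Q) forces N = True.
Try A = True:
  (~A | G) forces G = True.
  (~A | M | Q) forces M = True.
  (~A | ~M | ~N | ~V) forces V = False.
  clause (~G | V) is falsified — backtrack.
So A = False.
  then (A | V) forces V = True.
  then (M | ~N | ~V) forces M = True.
  then (R | ~V) forces R = True.
Set C = True.
Set G = False.
All clauses satisfied.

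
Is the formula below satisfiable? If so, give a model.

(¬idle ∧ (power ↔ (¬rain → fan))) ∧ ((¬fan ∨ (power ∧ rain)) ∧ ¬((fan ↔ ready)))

fan: False; idle: False; rain: True; ready: True; power: True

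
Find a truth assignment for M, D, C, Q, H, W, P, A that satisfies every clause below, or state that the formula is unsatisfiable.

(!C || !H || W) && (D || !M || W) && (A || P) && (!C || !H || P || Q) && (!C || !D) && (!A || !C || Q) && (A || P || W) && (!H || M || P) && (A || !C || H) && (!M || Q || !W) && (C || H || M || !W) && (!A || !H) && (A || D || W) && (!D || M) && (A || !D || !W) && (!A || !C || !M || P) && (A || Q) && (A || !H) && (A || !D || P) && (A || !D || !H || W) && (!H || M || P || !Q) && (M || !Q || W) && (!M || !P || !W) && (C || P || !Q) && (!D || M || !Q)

Set M = True.
Set D = True.
  then (!C || !D) forces C = False.
Set Q = False.
  then (!M || Q || !W) forces W = False.
  then (A || Q) forces A = True.
  then (!A || !H) forces H = False.
Set P = False.
All clauses satisfied.

M=T, D=T, C=F, Q=F, H=F, W=F, P=F, A=T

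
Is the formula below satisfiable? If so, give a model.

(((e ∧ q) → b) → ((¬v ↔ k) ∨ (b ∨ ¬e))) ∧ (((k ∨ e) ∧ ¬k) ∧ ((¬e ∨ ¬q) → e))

e = True; b = True; q = True; v = True; k = False

  ((e ∧ q) → b) → ((¬v ↔ k) ∨ (b ∨ ¬e)) = True
    (e ∧ q) → b = True
      e ∧ q = True
    (¬v ↔ k) ∨ (b ∨ ¬e) = True
      ¬v ↔ k = True
        ¬v = False
      b ∨ ¬e = True
        ¬e = False
  ((k ∨ e) ∧ ¬k) ∧ ((¬e ∨ ¬q) → e) = True
    (k ∨ e) ∧ ¬k = True
      k ∨ e = True
      ¬k = True
    (¬e ∨ ¬q) → e = True
      ¬e ∨ ¬q = False
        ¬e = False
        ¬q = False
Both conjuncts True, so the formula holds.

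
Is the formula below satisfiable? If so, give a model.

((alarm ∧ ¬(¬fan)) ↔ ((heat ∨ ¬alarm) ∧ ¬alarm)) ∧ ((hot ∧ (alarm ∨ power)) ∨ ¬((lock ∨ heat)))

heat=F, fan=F, lock=T, alarm=T, power=F, hot=T

  (alarm ∧ ¬(¬fan)) ↔ ((heat ∨ ¬alarm) ∧ ¬alarm) = True
    alarm ∧ ¬(¬fan) = False
      ¬(¬fan) = False
        ¬fan = True
    (heat ∨ ¬alarm) ∧ ¬alarm = False
      heat ∨ ¬alarm = False
        ¬alarm = False
      ¬alarm = False
  (hot ∧ (alarm ∨ power)) ∨ ¬((lock ∨ heat)) = True
    hot ∧ (alarm ∨ power) = True
      alarm ∨ power = True
    ¬((lock ∨ heat)) = False
      lock ∨ heat = True
Both conjuncts True, so the formula holds.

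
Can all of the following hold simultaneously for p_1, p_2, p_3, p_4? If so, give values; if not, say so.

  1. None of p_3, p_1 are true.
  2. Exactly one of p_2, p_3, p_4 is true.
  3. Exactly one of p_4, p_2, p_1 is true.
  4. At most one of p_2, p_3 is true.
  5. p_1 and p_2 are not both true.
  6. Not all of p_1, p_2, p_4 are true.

p_1=F, p_2=T, p_3=F, p_4=F

  (1) {p_3, p_1}: 0 true — none ✓
  (2) {p_2, p_3, p_4}: 1 true — exactly one ✓
  (3) {p_4, p_2, p_1}: 1 true — exactly one ✓
  (4) {p_2, p_3}: 1 true — at most one ✓
  (5) p_1=F, p_2=T — not both ✓
  (6) {p_1, p_2, p_4}: 1/3 true — not all ✓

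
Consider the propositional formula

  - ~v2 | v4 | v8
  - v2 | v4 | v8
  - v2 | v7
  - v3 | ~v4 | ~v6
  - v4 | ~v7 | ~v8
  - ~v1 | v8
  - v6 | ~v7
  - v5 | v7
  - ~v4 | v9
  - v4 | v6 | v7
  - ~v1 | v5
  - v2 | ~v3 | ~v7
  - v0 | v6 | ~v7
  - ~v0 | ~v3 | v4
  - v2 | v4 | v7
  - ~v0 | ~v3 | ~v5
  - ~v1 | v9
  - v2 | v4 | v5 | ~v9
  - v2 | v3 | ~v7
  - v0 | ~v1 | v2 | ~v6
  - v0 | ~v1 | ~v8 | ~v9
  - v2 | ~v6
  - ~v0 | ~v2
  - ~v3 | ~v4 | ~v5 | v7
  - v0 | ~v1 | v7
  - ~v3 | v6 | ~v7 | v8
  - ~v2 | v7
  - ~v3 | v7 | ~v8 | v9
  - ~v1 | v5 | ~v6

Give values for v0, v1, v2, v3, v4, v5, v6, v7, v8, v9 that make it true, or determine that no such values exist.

Try v0 = True:
  (~v0 | ~v2) forces v2 = False.
  (v2 | v7) forces v7 = True.
  (v6 | ~v7) forces v6 = True.
  clause (v2 | ~v6) is falsified — backtrack.
So v0 = False.
Set v1 = False.
Set v2 = True.
  then (~v2 | v7) forces v7 = True.
  then (v6 | ~v7) forces v6 = True.
Set v3 = True.
Try v4 = False:
  (~v2 | v4 | v8) forces v8 = True.
  clause (v4 | ~v7 | ~v8) is falsified — backtrack.
So v4 = True.
  then (~v4 | v9) forces v9 = True.
Set v5 = True.
Set v8 = False.
All clauses satisfied.

v0 = False, v1 = False, v2 = True, v3 = True, v4 = True, v5 = True, v6 = True, v7 = True, v8 = False, v9 = True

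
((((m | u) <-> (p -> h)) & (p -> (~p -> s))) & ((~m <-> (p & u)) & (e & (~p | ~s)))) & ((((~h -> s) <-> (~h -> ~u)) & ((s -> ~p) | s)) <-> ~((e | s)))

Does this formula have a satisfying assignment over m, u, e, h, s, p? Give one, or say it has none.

m = True, u = False, e = True, h = False, s = False, p = False

  (((m | u) <-> (p -> h)) & (p -> (~p -> s))) & ((~m <-> (p & u)) & (e & (~p | ~s))) = True
    ((m | u) <-> (p -> h)) & (p -> (~p -> s)) = True
      (m | u) <-> (p -> h) = True
        m | u = True
        p -> h = True
      p -> (~p -> s) = True
        ~p -> s = False
          ~p = True
    (~m <-> (p & u)) & (e & (~p | ~s)) = True
      ~m <-> (p & u) = True
        ~m = False
        p & u = False
      e & (~p | ~s) = True
        ~p | ~s = True
          ~p = True
          ~s = True
  (((~h -> s) <-> (~h -> ~u)) & ((s -> ~p) | s)) <-> ~((e | s)) = True
    ((~h -> s) <-> (~h -> ~u)) & ((s -> ~p) | s) = False
      (~h -> s) <-> (~h -> ~u) = False
        ~h -> s = False
          ~h = True
        ~h -> ~u = True
          ~h = True
          ~u = True
      (s -> ~p) | s = True
        s -> ~p = True
          ~p = True
    ~((e | s)) = False
      e | s = True
Both conjuncts True, so the formula holds.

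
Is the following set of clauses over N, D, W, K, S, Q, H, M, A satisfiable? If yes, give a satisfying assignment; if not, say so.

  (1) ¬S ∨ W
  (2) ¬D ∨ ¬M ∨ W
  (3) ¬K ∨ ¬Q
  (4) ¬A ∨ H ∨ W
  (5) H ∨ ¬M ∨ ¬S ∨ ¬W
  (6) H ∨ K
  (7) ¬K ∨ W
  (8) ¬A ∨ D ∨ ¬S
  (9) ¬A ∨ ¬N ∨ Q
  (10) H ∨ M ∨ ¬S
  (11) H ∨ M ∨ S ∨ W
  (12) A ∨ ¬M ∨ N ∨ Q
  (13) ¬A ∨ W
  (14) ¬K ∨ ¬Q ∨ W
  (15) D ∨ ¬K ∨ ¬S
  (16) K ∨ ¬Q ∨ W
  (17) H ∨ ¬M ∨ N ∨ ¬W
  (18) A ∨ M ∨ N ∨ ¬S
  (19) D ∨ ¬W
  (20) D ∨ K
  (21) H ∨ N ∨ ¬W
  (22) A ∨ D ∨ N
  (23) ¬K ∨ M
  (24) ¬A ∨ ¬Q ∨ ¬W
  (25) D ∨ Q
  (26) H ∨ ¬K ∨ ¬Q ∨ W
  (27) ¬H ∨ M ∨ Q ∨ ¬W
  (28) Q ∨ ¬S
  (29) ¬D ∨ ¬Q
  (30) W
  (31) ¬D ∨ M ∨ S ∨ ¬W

N: False, D: True, W: True, K: False, S: False, Q: False, H: True, M: True, A: True

Unit clause (W) forces W = True.
In (D ∨ ¬W) only D is left, so D = True.
In (¬D ∨ ¬Q) only ¬Q is left, so Q = False.
In (Q ∨ ¬S) only ¬S is left, so S = False.
In (¬D ∨ M ∨ S ∨ ¬W) only M is left, so M = True.
Set N = False.
  then (A ∨ ¬M ∨ N ∨ Q) forces A = True.
  then (H ∨ ¬M ∨ N ∨ ¬W) forces H = True.
Set K = False.
All clauses satisfied.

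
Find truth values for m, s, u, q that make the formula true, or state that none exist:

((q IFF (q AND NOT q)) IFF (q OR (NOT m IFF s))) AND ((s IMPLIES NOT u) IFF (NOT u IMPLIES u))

m = True, s = False, u = True, q = False

  (q IFF (q AND NOT q)) IFF (q OR (NOT m IFF s)) = True
    q IFF (q AND NOT q) = True
      q AND NOT q = False
        NOT q = True
    q OR (NOT m IFF s) = True
      NOT m IFF s = True
        NOT m = False
  (s IMPLIES NOT u) IFF (NOT u IMPLIES u) = True
    s IMPLIES NOT u = True
      NOT u = False
    NOT u IMPLIES u = True
      NOT u = False
Both conjuncts True, so the formula holds.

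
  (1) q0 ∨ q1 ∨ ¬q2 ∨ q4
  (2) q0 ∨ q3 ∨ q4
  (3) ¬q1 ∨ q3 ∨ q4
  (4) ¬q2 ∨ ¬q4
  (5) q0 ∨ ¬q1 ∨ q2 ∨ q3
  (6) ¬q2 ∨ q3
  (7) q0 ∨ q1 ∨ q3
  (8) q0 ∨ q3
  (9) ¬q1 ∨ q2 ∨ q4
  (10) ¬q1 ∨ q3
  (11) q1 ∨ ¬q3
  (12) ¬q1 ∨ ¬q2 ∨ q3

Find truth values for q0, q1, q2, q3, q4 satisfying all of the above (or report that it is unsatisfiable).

Set q0 = True.
Set q1 = True.
  then (¬q1 ∨ q3) forces q3 = True.
Set q2 = False.
  then (¬q1 ∨ q2 ∨ q4) forces q4 = True.
All clauses satisfied.

q0 = True; q1 = True; q2 = False; q3 = True; q4 = True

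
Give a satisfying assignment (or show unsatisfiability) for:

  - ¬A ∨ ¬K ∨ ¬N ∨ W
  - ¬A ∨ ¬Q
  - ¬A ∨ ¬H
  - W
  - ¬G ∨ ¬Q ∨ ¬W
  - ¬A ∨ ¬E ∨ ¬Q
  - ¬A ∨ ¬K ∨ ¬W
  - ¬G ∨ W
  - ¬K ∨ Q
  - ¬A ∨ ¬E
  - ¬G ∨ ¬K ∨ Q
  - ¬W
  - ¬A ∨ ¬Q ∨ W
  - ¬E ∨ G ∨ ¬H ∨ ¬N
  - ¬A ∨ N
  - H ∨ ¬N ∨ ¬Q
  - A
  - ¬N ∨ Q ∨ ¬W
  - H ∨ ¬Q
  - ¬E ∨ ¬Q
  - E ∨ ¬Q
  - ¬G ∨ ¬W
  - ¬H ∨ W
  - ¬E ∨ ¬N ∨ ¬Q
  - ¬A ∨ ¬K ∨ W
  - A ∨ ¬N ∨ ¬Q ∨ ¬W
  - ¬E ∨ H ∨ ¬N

Case W = True:
  Clause (¬W) is falsified — contradiction.
Case W = False:
  Clause (W) is falsified — contradiction.
Both cases fail, so the formula is unsatisfiable.

No satisfying assignment exists.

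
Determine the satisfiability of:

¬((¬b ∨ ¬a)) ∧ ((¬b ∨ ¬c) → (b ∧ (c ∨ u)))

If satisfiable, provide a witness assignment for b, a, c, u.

b: True, a: True, c: True, u: True

  ¬((¬b ∨ ¬a)) = True
    ¬b ∨ ¬a = False
      ¬b = False
      ¬a = False
  (¬b ∨ ¬c) → (b ∧ (c ∨ u)) = True
    ¬b ∨ ¬c = False
      ¬b = False
      ¬c = False
    b ∧ (c ∨ u) = True
      c ∨ u = True
Both conjuncts True, so the formula holds.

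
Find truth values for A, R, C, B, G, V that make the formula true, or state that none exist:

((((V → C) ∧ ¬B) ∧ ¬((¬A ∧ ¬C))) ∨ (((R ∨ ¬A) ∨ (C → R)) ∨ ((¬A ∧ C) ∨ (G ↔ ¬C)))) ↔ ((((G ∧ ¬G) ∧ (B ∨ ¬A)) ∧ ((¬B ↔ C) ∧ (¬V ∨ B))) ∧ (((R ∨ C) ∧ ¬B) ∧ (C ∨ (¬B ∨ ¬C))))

A = True, R = False, C = True, B = True, G = True, V = True

  ((((V → C) ∧ ¬B) ∧ ¬((¬A ∧ ¬C))) ∨ (((R ∨ ¬A) ∨ (C → R)) ∨ ((¬A ∧ C) ∨ (G ↔ ¬C)))) ↔ ((((G ∧ ¬G) ∧ (B ∨ ¬A)) ∧ ((¬B ↔ C) ∧ (¬V ∨ B))) ∧ (((R ∨ C) ∧ ¬B) ∧ (C ∨ (¬B ∨ ¬C)))) = True
    (((V → C) ∧ ¬B) ∧ ¬((¬A ∧ ¬C))) ∨ (((R ∨ ¬A) ∨ (C → R)) ∨ ((¬A ∧ C) ∨ (G ↔ ¬C))) = False
      ((V → C) ∧ ¬B) ∧ ¬((¬A ∧ ¬C)) = False
        (V → C) ∧ ¬B = False
          V → C = True
          ¬B = False
        ¬((¬A ∧ ¬C)) = True
          ¬A ∧ ¬C = False
            ¬A = False
            ¬C = False
      ((R ∨ ¬A) ∨ (C → R)) ∨ ((¬A ∧ C) ∨ (G ↔ ¬C)) = False
        (R ∨ ¬A) ∨ (C → R) = False
          R ∨ ¬A = False
            ¬A = False
          C → R = False
        (¬A ∧ C) ∨ (G ↔ ¬C) = False
          ¬A ∧ C = False
            ¬A = False
          G ↔ ¬C = False
            ¬C = False
    (((G ∧ ¬G) ∧ (B ∨ ¬A)) ∧ ((¬B ↔ C) ∧ (¬V ∨ B))) ∧ (((R ∨ C) ∧ ¬B) ∧ (C ∨ (¬B ∨ ¬C))) = False
      ((G ∧ ¬G) ∧ (B ∨ ¬A)) ∧ ((¬B ↔ C) ∧ (¬V ∨ B)) = False
        (G ∧ ¬G) ∧ (B ∨ ¬A) = False
          G ∧ ¬G = False
            ¬G = False
          B ∨ ¬A = True
            ¬A = False
        (¬B ↔ C) ∧ (¬V ∨ B) = False
          ¬B ↔ C = False
            ¬B = False
          ¬V ∨ B = True
            ¬V = False
      ((R ∨ C) ∧ ¬B) ∧ (C ∨ (¬B ∨ ¬C)) = False
        (R ∨ C) ∧ ¬B = False
          R ∨ C = True
          ¬B = False
        C ∨ (¬B ∨ ¬C) = True
          ¬B ∨ ¬C = False
            ¬B = False
            ¬C = False
The formula evaluates to True.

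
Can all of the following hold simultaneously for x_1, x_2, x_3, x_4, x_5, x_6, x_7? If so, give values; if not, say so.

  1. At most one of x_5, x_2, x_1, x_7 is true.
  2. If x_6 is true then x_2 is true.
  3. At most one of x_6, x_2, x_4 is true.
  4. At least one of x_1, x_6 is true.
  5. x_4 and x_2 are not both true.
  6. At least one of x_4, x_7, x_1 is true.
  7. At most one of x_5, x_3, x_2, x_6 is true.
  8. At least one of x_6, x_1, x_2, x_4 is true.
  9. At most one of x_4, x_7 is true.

x_1 = True; x_2 = False; x_3 = False; x_4 = True; x_5 = False; x_6 = False; x_7 = False

  (1) {x_5, x_2, x_1, x_7}: 1 true — at most one ✓
  (2) x_6=F ⇒ x_2: vacuous ✓
  (3) {x_6, x_2, x_4}: 1 true — at most one ✓
  (4) {x_1, x_6}: 1 true — at least one ✓
  (5) x_4=T, x_2=F — not both ✓
  (6) {x_4, x_7, x_1}: 2 true — at least one ✓
  (7) {x_5, x_3, x_2, x_6}: 0 true — at most one ✓
  (8) {x_6, x_1, x_2, x_4}: 2 true — at least one ✓
  (9) {x_4, x_7}: 1 true — at most one ✓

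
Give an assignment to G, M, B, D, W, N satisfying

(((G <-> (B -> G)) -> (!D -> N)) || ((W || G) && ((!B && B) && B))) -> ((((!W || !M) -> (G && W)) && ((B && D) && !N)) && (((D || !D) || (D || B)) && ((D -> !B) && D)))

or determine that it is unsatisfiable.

G=F; M=F; B=T; D=F; W=T; N=F

  (((G <-> (B -> G)) -> (!D -> N)) || ((W || G) && ((!B && B) && B))) -> ((((!W || !M) -> (G && W)) && ((B && D) && !N)) && (((D || !D) || (D || B)) && ((D -> !B) && D))) = True
    ((G <-> (B -> G)) -> (!D -> N)) || ((W || G) && ((!B && B) && B)) = False
      (G <-> (B -> G)) -> (!D -> N) = False
        G <-> (B -> G) = True
          B -> G = False
        !D -> N = False
          !D = True
      (W || G) && ((!B && B) && B) = False
        W || G = True
        (!B && B) && B = False
          !B && B = False
            !B = False
    (((!W || !M) -> (G && W)) && ((B && D) && !N)) && (((D || !D) || (D || B)) && ((D -> !B) && D)) = False
      ((!W || !M) -> (G && W)) && ((B && D) && !N) = False
        (!W || !M) -> (G && W) = False
          !W || !M = True
            !W = False
            !M = True
          G && W = False
        (B && D) && !N = False
          B && D = False
          !N = True
      ((D || !D) || (D || B)) && ((D -> !B) && D) = False
        (D || !D) || (D || B) = True
          D || !D = True
            !D = True
          D || B = True
        (D -> !B) && D = False
          D -> !B = True
            !B = False
The formula evaluates to True.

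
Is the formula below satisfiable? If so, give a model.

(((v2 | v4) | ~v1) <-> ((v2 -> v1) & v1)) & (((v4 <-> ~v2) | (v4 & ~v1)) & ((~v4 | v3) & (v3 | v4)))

v1: True, v2: True, v3: True, v4: False

  ((v2 | v4) | ~v1) <-> ((v2 -> v1) & v1) = True
    (v2 | v4) | ~v1 = True
      v2 | v4 = True
      ~v1 = False
    (v2 -> v1) & v1 = True
      v2 -> v1 = True
  ((v4 <-> ~v2) | (v4 & ~v1)) & ((~v4 | v3) & (v3 | v4)) = True
    (v4 <-> ~v2) | (v4 & ~v1) = True
      v4 <-> ~v2 = True
        ~v2 = False
      v4 & ~v1 = False
        ~v1 = False
    (~v4 | v3) & (v3 | v4) = True
      ~v4 | v3 = True
        ~v4 = True
      v3 | v4 = True
Both conjuncts True, so the formula holds.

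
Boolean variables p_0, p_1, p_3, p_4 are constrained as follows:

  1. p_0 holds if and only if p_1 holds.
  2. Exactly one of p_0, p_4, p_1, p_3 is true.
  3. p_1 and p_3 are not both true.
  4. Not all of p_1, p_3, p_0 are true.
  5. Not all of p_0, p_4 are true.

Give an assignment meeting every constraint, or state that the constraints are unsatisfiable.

p_0: False, p_1: False, p_3: True, p_4: False

  (1) p_0=F, p_1=F — same ✓
  (2) {p_0, p_4, p_1, p_3}: 1 true — exactly one ✓
  (3) p_1=F, p_3=T — not both ✓
  (4) {p_1, p_3, p_0}: 1/3 true — not all ✓
  (5) {p_0, p_4}: 0/2 true — not all ✓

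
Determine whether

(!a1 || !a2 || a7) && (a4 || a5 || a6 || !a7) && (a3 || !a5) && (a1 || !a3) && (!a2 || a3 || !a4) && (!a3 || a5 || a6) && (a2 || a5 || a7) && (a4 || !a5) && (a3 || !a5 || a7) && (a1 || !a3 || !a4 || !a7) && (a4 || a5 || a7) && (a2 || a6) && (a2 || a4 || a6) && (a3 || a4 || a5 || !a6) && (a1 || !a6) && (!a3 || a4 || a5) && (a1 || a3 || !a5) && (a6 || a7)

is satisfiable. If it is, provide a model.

a1 = True; a2 = True; a3 = True; a4 = True; a5 = True; a6 = False; a7 = True

Set a1 = True.
Set a2 = True.
  then (!a1 || !a2 || a7) forces a7 = True.
Try a3 = False:
  (a3 || !a5) forces a5 = False.
  (!a2 || a3 || !a4) forces a4 = False.
  (a4 || a5 || a6 || !a7) forces a6 = True.
  clause (a3 || a4 || a5 || !a6) is falsified — backtrack.
So a3 = True.
Set a4 = True.
Set a5 = True.
Set a6 = False.
All clauses satisfied.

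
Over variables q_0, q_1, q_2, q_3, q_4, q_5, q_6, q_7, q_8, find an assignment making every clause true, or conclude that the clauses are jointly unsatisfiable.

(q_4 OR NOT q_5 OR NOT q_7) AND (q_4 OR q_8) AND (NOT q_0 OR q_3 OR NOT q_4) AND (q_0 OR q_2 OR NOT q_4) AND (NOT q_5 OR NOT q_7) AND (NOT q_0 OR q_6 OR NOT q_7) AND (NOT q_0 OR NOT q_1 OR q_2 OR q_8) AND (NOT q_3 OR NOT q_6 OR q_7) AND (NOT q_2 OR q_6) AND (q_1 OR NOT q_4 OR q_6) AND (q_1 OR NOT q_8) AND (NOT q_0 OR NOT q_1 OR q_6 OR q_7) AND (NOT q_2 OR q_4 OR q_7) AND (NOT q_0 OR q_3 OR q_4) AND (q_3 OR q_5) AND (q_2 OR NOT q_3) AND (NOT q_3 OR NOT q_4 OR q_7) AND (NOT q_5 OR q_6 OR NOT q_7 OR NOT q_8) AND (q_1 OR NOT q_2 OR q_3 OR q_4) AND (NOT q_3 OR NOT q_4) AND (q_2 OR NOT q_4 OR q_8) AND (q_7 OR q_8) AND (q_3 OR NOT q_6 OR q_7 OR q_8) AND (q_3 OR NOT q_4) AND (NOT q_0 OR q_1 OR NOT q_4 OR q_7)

Set q_0 = True.
Set q_1 = True.
Try q_2 = False:
  (NOT q_0 OR NOT q_1 OR q_2 OR q_8) forces q_8 = True.
  (q_2 OR NOT q_3) forces q_3 = False.
  (NOT q_0 OR q_3 OR NOT q_4) forces q_4 = False.
  clause (NOT q_0 OR q_3 OR q_4) is falsified — backtrack.
So q_2 = True.
  then (NOT q_2 OR q_6) forces q_6 = True.
Set q_3 = True.
  then (NOT q_3 OR NOT q_6 OR q_7) forces q_7 = True.
  then (NOT q_3 OR NOT q_4) forces q_4 = False.
  then (q_4 OR NOT q_5 OR NOT q_7) forces q_5 = False.
  then (q_4 OR q_8) forces q_8 = True.
All clauses satisfied.

q_0 = True; q_1 = True; q_2 = True; q_3 = True; q_4 = False; q_5 = False; q_6 = True; q_7 = True; q_8 = True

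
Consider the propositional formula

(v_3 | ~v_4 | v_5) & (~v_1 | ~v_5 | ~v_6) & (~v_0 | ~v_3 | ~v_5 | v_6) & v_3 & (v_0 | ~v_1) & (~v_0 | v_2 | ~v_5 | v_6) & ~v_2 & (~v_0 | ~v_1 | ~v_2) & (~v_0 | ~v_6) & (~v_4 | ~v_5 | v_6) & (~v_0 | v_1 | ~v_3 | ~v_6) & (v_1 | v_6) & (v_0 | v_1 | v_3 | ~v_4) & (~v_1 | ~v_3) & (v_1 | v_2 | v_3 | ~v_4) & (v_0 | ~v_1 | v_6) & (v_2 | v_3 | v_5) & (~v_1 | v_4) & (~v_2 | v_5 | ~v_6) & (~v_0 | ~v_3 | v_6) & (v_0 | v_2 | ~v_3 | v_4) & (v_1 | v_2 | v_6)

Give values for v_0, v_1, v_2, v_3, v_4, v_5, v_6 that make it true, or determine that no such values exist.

Unit clause (v_3) forces v_3 = True.
Unit clause (~v_2) forces v_2 = False.
In (~v_1 | ~v_3) only ~v_1 is left, so v_1 = False.
In (v_1 | v_2 | v_6) only v_6 is left, so v_6 = True.
In (~v_0 | ~v_6) only ~v_0 is left, so v_0 = False.
In (v_0 | v_2 | ~v_3 | v_4) only v_4 is left, so v_4 = True.
Set v_5 = False.
All clauses satisfied.

v_0 = False; v_1 = False; v_2 = False; v_3 = True; v_4 = True; v_5 = False; v_6 = True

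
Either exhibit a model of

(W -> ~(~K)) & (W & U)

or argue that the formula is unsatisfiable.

U: True, K: True, W: True

  W -> ~(~K) = True
    ~(~K) = True
      ~K = False
  W & U = True
Both conjuncts True, so the formula holds.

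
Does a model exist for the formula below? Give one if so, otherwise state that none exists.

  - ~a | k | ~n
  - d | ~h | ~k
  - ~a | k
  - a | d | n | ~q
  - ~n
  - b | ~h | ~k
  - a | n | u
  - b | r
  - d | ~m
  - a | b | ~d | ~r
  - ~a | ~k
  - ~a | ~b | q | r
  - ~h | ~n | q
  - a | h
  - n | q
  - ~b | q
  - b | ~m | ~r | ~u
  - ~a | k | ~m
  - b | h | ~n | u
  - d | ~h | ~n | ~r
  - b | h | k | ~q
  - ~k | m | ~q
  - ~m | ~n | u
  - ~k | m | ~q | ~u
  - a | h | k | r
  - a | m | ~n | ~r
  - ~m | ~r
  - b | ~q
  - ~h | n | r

r = True; m = False; u = True; n = False; h = True; k = False; b = True; q = True; d = True; a = False

Unit clause (~n) forces n = False.
In (n | q) only q is left, so q = True.
In (b | ~q) only b is left, so b = True.
Try r = False:
  (~h | n | r) forces h = False.
  (a | h) forces a = True.
  (~a | k) forces k = True.
  clause (~a | ~k) is falsified — backtrack.
So r = True.
  then (~m | ~r) forces m = False.
  then (~k | m | ~q) forces k = False.
  then (~a | k) forces a = False.
  then (a | d | n | ~q) forces d = True.
  then (a | n | u) forces u = True.
  then (a | h) forces h = True.
All clauses satisfied.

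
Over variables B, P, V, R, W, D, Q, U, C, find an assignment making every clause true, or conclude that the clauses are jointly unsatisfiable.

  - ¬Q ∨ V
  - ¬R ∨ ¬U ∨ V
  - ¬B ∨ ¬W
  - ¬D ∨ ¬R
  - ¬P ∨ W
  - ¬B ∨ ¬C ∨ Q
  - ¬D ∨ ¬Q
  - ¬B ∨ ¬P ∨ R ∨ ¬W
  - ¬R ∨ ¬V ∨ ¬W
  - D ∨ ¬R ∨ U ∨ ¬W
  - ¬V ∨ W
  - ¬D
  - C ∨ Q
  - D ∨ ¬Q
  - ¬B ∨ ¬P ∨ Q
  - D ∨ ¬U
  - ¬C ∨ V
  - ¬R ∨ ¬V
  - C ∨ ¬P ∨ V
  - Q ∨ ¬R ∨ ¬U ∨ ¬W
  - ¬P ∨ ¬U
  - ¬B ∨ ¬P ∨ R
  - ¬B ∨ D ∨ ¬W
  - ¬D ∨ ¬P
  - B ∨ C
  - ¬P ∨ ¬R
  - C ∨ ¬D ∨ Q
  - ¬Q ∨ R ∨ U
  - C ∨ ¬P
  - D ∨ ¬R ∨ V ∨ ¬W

Unit clause (¬D) forces D = False.
In (D ∨ ¬Q) only ¬Q is left, so Q = False.
In (D ∨ ¬U) only ¬U is left, so U = False.
In (C ∨ Q) only C is left, so C = True.
In (¬C ∨ V) only V is left, so V = True.
In (¬R ∨ ¬V) only ¬R is left, so R = False.
In (¬B ∨ ¬C ∨ Q) only ¬B is left, so B = False.
In (¬V ∨ W) only W is left, so W = True.
Set P = True.
All clauses satisfied.

B = False, P = True, V = True, R = False, W = True, D = False, Q = False, U = False, C = True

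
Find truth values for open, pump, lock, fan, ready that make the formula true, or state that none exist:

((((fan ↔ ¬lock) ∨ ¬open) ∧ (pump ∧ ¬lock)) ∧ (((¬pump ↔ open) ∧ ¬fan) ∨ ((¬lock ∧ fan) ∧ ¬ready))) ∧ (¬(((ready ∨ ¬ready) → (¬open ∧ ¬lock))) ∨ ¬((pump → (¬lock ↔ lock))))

open = False, pump = True, lock = False, fan = True, ready = False

  (((fan ↔ ¬lock) ∨ ¬open) ∧ (pump ∧ ¬lock)) ∧ (((¬pump ↔ open) ∧ ¬fan) ∨ ((¬lock ∧ fan) ∧ ¬ready)) = True
    ((fan ↔ ¬lock) ∨ ¬open) ∧ (pump ∧ ¬lock) = True
      (fan ↔ ¬lock) ∨ ¬open = True
        fan ↔ ¬lock = True
          ¬lock = True
        ¬open = True
      pump ∧ ¬lock = True
        ¬lock = True
    ((¬pump ↔ open) ∧ ¬fan) ∨ ((¬lock ∧ fan) ∧ ¬ready) = True
      (¬pump ↔ open) ∧ ¬fan = False
        ¬pump ↔ open = True
          ¬pump = False
        ¬fan = False
      (¬lock ∧ fan) ∧ ¬ready = True
        ¬lock ∧ fan = True
          ¬lock = True
        ¬ready = True
  ¬(((ready ∨ ¬ready) → (¬open ∧ ¬lock))) ∨ ¬((pump → (¬lock ↔ lock))) = True
    ¬(((ready ∨ ¬ready) → (¬open ∧ ¬lock))) = False
      (ready ∨ ¬ready) → (¬open ∧ ¬lock) = True
        ready ∨ ¬ready = True
          ¬ready = True
        ¬open ∧ ¬lock = True
          ¬open = True
          ¬lock = True
    ¬((pump → (¬lock ↔ lock))) = True
      pump → (¬lock ↔ lock) = False
        ¬lock ↔ lock = False
          ¬lock = True
Both conjuncts True, so the formula holds.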